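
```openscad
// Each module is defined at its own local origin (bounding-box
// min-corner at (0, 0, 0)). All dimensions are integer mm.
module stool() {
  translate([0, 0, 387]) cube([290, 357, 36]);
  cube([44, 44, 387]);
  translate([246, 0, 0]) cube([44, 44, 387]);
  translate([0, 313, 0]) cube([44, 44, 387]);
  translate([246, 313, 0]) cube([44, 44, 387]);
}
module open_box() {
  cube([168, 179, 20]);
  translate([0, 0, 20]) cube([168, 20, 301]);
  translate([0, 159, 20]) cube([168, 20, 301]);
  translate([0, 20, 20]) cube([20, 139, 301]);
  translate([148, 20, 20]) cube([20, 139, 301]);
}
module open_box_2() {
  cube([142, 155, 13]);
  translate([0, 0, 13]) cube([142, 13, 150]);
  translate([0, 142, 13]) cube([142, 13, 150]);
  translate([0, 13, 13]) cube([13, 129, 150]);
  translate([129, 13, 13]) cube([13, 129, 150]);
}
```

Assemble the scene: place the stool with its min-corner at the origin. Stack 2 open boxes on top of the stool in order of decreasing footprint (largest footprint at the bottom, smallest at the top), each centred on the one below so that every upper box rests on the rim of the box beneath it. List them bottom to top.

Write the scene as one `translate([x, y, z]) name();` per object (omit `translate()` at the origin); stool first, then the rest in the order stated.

stool();
translate([61, 89, 423]) open_box();
translate([74, 101, 744]) open_box_2();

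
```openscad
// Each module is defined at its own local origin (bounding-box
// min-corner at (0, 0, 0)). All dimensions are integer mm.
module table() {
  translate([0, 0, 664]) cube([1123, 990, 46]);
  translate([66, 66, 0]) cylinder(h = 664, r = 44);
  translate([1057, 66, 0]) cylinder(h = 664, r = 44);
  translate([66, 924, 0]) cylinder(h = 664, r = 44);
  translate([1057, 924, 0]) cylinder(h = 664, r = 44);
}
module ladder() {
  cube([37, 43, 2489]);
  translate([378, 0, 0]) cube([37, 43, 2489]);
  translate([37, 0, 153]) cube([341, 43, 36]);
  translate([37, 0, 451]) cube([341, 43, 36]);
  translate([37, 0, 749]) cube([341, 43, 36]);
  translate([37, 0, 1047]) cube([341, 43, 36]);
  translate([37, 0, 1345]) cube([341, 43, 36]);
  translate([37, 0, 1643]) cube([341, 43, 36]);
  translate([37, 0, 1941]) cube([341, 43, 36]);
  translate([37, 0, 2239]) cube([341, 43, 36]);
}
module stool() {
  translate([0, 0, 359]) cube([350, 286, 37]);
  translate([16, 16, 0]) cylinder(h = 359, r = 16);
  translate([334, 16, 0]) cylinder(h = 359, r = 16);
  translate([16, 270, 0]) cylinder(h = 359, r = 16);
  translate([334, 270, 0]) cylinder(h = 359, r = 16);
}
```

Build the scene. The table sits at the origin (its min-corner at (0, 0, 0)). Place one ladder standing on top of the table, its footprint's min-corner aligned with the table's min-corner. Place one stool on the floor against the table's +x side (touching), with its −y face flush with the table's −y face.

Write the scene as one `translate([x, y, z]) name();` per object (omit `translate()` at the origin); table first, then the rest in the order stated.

table();
translate([0, 0, 710]) ladder();
translate([1123, 0, 0]) stool();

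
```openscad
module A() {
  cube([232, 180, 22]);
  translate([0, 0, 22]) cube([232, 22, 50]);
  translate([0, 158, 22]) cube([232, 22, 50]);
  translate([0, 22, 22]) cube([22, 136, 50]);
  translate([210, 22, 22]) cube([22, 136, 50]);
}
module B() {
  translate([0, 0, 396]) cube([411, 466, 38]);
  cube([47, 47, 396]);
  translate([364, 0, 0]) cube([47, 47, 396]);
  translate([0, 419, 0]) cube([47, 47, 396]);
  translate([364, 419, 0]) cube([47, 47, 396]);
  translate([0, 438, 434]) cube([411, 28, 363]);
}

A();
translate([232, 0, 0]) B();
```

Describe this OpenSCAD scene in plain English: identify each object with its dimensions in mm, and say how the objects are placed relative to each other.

A is an open storage box with external size 232×180×72 mm and wall thickness 22 mm (the base is also 22 mm thick). The base covers the whole footprint; the four walls stand on the base, with the y-facing walls full-width and the x-facing walls fitting between their inner faces.

B is a chair. The seat is a 411×466×38 mm slab with its top at z = 434 mm, on four 47×47 mm corner legs (flush with the seat edges, standing on z = 0). A flat backrest 28 mm thick, 363 mm tall, spans the full seat width and rises from the seat top along its +y edge, rear face flush with the rear of the seat.

The chair is against the open box's +x side, with their −y faces flush.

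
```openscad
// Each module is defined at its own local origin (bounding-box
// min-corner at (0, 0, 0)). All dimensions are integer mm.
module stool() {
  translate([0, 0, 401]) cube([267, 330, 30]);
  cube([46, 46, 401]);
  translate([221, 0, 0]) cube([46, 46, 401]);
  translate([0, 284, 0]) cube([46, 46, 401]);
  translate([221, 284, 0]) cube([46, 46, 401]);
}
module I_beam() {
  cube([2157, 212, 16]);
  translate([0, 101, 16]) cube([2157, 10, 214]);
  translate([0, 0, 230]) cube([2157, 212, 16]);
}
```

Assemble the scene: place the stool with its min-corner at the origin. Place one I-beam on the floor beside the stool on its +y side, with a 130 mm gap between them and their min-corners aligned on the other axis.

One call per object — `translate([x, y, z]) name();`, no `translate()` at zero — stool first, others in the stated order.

stool();
translate([0, 460, 0]) I_beam();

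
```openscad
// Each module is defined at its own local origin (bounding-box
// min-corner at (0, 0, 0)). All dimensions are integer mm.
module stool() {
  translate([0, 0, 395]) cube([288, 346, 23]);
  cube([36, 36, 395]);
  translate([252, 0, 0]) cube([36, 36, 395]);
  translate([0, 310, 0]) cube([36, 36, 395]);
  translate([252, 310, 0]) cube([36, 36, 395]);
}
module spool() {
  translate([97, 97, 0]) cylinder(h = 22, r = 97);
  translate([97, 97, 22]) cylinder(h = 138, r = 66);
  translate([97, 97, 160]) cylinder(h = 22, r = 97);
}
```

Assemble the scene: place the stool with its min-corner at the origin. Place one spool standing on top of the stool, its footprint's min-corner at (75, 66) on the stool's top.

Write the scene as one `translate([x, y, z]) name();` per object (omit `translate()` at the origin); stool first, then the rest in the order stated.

stool();
translate([75, 66, 418]) spool();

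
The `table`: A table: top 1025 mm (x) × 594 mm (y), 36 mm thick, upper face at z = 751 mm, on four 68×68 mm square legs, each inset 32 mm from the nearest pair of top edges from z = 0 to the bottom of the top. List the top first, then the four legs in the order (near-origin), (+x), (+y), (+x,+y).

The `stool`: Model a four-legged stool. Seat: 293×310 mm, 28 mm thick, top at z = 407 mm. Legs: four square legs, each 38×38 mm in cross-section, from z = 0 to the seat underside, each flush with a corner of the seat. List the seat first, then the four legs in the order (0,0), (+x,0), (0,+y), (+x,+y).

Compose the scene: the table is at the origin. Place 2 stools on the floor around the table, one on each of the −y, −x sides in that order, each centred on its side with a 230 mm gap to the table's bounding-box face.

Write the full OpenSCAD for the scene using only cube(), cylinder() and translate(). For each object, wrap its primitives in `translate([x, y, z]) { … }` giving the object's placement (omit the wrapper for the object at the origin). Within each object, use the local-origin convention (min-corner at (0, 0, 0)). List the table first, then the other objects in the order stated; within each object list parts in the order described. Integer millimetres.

translate([0, 0, 715]) cube([1025, 594, 36]);
translate([32, 32, 0]) cube([68, 68, 715]);
translate([925, 32, 0]) cube([68, 68, 715]);
translate([32, 494, 0]) cube([68, 68, 715]);
translate([925, 494, 0]) cube([68, 68, 715]);
translate([366, -540, 0]) {
  translate([0, 0, 379]) cube([293, 310, 28]);
  cube([38, 38, 379]);
  translate([255, 0, 0]) cube([38, 38, 379]);
  translate([0, 272, 0]) cube([38, 38, 379]);
  translate([255, 272, 0]) cube([38, 38, 379]);
}
translate([-523, 142, 0]) {
  translate([0, 0, 379]) cube([293, 310, 28]);
  cube([38, 38, 379]);
  translate([255, 0, 0]) cube([38, 38, 379]);
  translate([0, 272, 0]) cube([38, 38, 379]);
  translate([255, 272, 0]) cube([38, 38, 379]);
}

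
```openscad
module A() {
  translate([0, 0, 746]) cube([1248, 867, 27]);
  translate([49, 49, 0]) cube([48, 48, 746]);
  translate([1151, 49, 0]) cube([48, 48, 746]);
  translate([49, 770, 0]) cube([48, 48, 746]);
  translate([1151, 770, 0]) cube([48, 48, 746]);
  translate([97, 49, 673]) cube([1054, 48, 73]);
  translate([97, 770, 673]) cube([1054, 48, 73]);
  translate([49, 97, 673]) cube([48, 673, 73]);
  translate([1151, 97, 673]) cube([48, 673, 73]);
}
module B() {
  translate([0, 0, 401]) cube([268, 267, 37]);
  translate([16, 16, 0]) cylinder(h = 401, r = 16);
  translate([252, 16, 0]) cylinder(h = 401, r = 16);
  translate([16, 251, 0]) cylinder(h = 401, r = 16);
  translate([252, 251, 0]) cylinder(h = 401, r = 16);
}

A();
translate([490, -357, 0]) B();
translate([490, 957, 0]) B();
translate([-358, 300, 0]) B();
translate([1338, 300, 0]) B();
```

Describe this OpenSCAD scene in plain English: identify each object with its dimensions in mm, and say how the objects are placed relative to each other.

A is a rectangular dining table. The top is 1248×867×27 mm with its upper surface at z = 773 mm. It stands on four 48×48 mm square legs, each inset 49 mm from the nearest pair of top edges, running from the floor to the underside of the top. Four apron rails, 48 mm thick and 73 mm tall, run between adjacent legs with their top edges flush with the underside of the top and their outer faces flush with the legs' outer faces.

B is a simple wooden stool: a rectangular seat 268 mm (x) by 267 mm (y), 37 mm thick, top face at z = 438 mm, on four round legs, each 32 mm in diameter. The legs rest on z = 0, each leg's axis is inset half a diameter from the nearest pair of seat edges (so the leg's bounding box is flush with the corner).

Four stools sit around the table at the −y, +y, −x, +x sides.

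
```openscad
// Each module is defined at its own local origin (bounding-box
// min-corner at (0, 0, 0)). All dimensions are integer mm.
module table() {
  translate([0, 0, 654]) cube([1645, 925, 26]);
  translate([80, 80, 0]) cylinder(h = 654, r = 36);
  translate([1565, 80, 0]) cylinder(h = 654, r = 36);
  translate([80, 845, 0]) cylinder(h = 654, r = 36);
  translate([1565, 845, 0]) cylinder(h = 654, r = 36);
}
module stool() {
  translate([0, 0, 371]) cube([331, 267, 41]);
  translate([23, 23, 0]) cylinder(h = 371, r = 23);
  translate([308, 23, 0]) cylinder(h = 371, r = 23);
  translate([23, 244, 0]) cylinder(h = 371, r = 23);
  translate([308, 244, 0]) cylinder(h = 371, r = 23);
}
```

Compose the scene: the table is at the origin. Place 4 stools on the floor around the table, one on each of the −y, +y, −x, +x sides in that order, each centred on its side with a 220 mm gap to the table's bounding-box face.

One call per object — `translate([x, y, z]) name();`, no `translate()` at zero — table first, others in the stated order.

table();
translate([657, -487, 0]) stool();
translate([657, 1145, 0]) stool();
translate([-551, 329, 0]) stool();
translate([1865, 329, 0]) stool();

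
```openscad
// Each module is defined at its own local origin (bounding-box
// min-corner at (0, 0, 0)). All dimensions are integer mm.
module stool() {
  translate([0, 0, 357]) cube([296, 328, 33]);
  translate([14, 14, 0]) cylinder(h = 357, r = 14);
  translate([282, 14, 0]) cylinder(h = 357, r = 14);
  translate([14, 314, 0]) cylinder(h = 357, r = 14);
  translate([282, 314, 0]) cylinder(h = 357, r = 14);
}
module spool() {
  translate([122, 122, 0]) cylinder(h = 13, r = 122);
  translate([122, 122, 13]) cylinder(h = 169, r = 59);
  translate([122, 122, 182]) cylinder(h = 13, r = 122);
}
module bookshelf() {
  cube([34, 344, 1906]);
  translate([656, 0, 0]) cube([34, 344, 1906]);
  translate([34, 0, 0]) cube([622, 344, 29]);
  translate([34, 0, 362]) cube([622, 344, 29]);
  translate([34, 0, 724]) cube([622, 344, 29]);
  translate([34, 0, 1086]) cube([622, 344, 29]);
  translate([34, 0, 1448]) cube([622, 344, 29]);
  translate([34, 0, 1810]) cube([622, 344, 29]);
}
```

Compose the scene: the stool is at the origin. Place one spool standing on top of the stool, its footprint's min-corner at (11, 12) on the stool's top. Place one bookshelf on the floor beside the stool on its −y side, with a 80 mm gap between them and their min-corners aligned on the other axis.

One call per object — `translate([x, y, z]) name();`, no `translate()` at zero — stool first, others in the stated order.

stool();
translate([11, 12, 390]) spool();
translate([0, -424, 0]) bookshelf();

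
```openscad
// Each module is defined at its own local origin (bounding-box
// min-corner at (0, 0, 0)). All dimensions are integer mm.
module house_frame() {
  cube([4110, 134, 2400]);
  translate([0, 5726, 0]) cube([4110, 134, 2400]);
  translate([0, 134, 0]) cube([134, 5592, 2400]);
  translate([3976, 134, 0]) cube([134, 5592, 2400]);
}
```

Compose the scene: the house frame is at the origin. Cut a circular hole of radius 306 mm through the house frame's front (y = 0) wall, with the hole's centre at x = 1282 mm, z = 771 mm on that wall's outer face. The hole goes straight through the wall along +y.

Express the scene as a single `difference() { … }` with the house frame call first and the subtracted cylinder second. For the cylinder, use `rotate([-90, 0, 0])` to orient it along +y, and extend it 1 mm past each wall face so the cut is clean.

difference() {
  house_frame();
  translate([1282, -1, 771]) rotate([-90, 0, 0]) cylinder(h = 136, r = 306);
}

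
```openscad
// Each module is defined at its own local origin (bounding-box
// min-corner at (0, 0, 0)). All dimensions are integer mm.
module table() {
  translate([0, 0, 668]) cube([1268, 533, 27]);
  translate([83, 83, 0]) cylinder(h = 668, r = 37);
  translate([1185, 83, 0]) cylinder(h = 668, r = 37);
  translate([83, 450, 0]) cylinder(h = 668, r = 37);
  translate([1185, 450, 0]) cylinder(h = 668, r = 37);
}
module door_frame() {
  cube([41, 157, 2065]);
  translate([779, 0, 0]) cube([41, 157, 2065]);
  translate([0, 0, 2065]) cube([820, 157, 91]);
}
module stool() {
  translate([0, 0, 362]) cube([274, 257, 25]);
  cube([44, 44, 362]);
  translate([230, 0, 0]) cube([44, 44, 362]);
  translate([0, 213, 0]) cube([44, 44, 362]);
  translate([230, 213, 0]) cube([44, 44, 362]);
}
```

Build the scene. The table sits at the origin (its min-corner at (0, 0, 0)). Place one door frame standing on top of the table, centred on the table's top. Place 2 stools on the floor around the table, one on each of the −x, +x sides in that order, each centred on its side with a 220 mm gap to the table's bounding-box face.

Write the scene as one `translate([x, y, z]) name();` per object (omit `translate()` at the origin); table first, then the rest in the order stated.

table();
translate([224, 188, 695]) door_frame();
translate([-494, 138, 0]) stool();
translate([1488, 138, 0]) stool();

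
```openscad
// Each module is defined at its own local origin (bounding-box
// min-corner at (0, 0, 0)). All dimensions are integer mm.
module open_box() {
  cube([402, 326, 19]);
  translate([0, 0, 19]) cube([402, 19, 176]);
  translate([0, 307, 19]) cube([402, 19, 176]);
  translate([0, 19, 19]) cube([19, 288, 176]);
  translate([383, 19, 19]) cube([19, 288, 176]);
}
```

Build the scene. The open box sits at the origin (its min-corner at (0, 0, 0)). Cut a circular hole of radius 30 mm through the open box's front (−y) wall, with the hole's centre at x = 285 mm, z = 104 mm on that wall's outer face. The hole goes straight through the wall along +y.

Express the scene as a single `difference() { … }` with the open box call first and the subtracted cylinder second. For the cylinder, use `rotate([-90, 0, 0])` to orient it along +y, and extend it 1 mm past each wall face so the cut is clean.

difference() {
  open_box();
  translate([285, -1, 104]) rotate([-90, 0, 0]) cylinder(h = 21, r = 30);
}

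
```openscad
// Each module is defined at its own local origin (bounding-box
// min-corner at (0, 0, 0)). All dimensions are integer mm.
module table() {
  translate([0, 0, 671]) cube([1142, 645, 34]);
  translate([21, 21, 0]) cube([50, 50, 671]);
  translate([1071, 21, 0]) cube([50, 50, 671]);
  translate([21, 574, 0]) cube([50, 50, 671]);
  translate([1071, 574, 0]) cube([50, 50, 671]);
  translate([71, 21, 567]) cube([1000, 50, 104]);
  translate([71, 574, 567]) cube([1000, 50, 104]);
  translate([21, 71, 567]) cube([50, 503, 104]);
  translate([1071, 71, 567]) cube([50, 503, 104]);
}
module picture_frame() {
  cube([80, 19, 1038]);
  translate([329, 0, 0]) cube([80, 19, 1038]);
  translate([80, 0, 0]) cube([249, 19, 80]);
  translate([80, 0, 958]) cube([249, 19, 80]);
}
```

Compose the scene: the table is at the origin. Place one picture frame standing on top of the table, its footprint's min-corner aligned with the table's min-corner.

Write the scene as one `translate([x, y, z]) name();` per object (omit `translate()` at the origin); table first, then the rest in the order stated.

table();
translate([0, 0, 705]) picture_frame();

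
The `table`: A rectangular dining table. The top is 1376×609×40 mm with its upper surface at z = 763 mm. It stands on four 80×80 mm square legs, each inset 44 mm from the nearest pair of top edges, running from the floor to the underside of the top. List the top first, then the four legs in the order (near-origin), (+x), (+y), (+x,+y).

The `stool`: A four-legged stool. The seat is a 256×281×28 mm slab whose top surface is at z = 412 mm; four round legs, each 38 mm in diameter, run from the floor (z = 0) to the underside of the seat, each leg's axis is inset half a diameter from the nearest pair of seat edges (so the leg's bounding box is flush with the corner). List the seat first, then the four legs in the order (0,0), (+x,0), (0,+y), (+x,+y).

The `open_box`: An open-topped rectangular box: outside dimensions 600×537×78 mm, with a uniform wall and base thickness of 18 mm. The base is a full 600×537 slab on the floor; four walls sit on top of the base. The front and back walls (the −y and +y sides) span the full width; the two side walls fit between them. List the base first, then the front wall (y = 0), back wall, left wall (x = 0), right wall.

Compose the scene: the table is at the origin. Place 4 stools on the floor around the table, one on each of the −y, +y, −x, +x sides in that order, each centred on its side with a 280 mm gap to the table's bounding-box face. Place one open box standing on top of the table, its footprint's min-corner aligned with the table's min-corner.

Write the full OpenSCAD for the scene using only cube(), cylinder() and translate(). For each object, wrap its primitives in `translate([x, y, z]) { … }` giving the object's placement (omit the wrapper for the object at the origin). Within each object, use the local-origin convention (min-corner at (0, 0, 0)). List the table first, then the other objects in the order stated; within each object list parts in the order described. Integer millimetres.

translate([0, 0, 723]) cube([1376, 609, 40]);
translate([44, 44, 0]) cube([80, 80, 723]);
translate([1252, 44, 0]) cube([80, 80, 723]);
translate([44, 485, 0]) cube([80, 80, 723]);
translate([1252, 485, 0]) cube([80, 80, 723]);
translate([560, -561, 0]) {
  translate([0, 0, 384]) cube([256, 281, 28]);
  translate([19, 19, 0]) cylinder(h = 384, r = 19);
  translate([237, 19, 0]) cylinder(h = 384, r = 19);
  translate([19, 262, 0]) cylinder(h = 384, r = 19);
  translate([237, 262, 0]) cylinder(h = 384, r = 19);
}
translate([560, 889, 0]) {
  translate([0, 0, 384]) cube([256, 281, 28]);
  translate([19, 19, 0]) cylinder(h = 384, r = 19);
  translate([237, 19, 0]) cylinder(h = 384, r = 19);
  translate([19, 262, 0]) cylinder(h = 384, r = 19);
  translate([237, 262, 0]) cylinder(h = 384, r = 19);
}
translate([-536, 164, 0]) {
  translate([0, 0, 384]) cube([256, 281, 28]);
  translate([19, 19, 0]) cylinder(h = 384, r = 19);
  translate([237, 19, 0]) cylinder(h = 384, r = 19);
  translate([19, 262, 0]) cylinder(h = 384, r = 19);
  translate([237, 262, 0]) cylinder(h = 384, r = 19);
}
translate([1656, 164, 0]) {
  translate([0, 0, 384]) cube([256, 281, 28]);
  translate([19, 19, 0]) cylinder(h = 384, r = 19);
  translate([237, 19, 0]) cylinder(h = 384, r = 19);
  translate([19, 262, 0]) cylinder(h = 384, r = 19);
  translate([237, 262, 0]) cylinder(h = 384, r = 19);
}
translate([0, 0, 763]) {
  cube([600, 537, 18]);
  translate([0, 0, 18]) cube([600, 18, 60]);
  translate([0, 519, 18]) cube([600, 18, 60]);
  translate([0, 18, 18]) cube([18, 501, 60]);
  translate([582, 18, 18]) cube([18, 501, 60]);
}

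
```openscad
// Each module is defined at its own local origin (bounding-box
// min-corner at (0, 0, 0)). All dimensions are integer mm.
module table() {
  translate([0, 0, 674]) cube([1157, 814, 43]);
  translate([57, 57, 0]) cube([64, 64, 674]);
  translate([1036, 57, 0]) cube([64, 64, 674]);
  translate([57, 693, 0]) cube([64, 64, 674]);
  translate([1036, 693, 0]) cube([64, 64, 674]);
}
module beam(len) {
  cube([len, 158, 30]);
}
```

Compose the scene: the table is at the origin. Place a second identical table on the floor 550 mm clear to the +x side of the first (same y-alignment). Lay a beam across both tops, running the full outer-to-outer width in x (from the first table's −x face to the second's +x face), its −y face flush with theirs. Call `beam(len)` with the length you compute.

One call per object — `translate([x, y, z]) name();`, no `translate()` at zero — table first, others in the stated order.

table();
translate([1707, 0, 0]) table();
translate([0, 0, 717]) beam(2864);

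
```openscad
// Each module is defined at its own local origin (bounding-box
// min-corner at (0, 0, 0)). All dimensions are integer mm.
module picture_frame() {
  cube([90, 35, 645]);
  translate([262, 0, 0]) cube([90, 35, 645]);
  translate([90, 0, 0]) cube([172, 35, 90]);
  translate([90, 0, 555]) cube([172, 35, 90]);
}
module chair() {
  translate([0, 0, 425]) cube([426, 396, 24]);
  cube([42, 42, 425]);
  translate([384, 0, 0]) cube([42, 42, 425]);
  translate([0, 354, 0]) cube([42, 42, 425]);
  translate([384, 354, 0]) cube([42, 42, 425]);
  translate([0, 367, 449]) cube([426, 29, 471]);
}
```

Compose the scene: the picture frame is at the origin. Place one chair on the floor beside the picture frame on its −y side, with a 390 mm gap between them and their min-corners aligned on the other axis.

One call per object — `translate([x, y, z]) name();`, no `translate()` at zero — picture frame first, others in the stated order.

picture_frame();
translate([0, -786, 0]) chair();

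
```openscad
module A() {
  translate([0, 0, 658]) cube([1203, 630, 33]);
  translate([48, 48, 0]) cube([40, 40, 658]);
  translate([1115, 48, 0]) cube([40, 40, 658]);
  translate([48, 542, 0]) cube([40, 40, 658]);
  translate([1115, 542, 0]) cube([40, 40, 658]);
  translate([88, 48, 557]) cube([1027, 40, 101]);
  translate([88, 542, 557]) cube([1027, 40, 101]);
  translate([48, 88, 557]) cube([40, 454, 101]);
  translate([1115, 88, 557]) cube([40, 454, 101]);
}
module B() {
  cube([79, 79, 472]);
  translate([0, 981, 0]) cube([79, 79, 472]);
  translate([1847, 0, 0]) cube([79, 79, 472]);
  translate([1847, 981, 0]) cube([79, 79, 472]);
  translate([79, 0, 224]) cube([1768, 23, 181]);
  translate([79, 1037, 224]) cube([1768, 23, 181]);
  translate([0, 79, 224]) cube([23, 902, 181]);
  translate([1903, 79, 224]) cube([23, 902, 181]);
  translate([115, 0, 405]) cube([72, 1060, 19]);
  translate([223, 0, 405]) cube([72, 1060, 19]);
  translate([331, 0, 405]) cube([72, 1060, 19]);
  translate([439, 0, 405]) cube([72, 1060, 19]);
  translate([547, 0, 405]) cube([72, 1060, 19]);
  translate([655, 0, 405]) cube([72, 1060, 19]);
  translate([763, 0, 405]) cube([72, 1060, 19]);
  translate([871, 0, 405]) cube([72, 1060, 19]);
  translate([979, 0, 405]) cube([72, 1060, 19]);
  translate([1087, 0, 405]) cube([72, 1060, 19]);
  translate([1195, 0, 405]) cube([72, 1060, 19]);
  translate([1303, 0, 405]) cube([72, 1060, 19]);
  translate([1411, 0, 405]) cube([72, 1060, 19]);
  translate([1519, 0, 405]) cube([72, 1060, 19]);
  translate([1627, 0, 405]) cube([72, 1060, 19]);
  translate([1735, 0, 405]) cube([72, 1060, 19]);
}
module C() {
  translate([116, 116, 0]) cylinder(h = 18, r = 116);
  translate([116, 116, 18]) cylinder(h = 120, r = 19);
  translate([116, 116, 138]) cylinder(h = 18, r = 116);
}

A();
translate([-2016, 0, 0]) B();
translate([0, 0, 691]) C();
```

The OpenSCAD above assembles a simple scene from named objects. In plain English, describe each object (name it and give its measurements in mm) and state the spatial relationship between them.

A is a rectangular dining table. The top is 1203×630×33 mm with its upper surface at z = 691 mm. It stands on four 40×40 mm square legs, each inset 48 mm from the nearest pair of top edges, running from the floor to the underside of the top. Four apron rails, 40 mm thick and 101 mm tall, run between adjacent legs with their top edges flush with the underside of the top and their outer faces flush with the legs' outer faces.

B is a bed frame 1926 mm long (x) by 1060 mm wide (y). Four 79×79 mm corner posts, 472 mm tall, at the corners of the footprint. Four rails of 23 mm thickness and 181 mm height run between adjacent posts with their undersides at z = 224 mm, their outer faces flush with the outside of the frame (the two x-running rails run between the posts' inner faces; the two y-running rails run between the posts' inner faces). 16 slats, each 72 mm wide (x) and 19 mm thick, lie across the top of the two x-running rails, running the full 1060 mm width of the frame in y; the slats are evenly spaced along x between the inner faces of the end posts with equal gaps (rounded down to the nearest mm) at the −x end and between each pair — any rounding remainder accumulates at the +x end.

C is a spool: two coaxial disc flanges of radius 116 mm and thickness 18 mm, joined by a core cylinder of radius 19 mm and height 120 mm. The lower flange rests on z = 0 and the three cylinders share a vertical axis.

The bed frame is on the floor beside the table on its −x side. The spool is on top of the table.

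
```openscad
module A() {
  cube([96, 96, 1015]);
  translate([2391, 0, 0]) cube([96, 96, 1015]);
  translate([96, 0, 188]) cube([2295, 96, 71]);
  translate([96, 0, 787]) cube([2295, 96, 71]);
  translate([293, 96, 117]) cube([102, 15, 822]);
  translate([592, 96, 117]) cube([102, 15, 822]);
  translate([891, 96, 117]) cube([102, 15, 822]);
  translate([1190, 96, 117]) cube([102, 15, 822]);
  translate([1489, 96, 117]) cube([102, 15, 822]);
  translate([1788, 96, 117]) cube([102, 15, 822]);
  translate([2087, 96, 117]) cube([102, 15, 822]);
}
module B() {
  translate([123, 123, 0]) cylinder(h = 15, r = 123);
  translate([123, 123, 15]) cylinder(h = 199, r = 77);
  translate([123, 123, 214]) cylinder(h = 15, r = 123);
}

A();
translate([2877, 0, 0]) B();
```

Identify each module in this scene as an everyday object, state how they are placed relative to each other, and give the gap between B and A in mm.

The spool's nearest face is 390 mm from the fence section's +x face.

A is a fence section. B is a spool. The spool is on the floor beside the fence section on its +x side. The gap between the spool and the fence section is 390 mm.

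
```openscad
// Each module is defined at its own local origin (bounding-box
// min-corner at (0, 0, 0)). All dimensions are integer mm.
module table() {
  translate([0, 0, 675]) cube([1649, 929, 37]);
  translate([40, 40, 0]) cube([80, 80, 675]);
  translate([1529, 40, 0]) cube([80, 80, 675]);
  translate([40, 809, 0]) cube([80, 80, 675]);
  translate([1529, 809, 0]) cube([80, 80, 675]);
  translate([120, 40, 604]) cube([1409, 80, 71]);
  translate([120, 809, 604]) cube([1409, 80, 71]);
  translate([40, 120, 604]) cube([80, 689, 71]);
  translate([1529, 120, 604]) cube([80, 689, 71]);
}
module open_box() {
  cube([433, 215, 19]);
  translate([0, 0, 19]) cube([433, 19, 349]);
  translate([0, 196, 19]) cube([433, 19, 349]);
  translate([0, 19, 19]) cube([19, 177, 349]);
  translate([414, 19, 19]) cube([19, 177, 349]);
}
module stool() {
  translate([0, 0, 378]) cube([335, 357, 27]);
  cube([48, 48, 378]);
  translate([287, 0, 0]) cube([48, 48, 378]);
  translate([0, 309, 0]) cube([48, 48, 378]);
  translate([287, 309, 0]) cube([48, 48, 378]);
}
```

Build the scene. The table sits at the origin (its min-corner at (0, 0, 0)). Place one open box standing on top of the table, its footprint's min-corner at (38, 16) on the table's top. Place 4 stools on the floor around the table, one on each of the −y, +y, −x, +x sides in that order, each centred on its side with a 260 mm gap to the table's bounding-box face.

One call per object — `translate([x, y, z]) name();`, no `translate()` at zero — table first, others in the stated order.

table();
translate([38, 16, 712]) open_box();
translate([657, -617, 0]) stool();
translate([657, 1189, 0]) stool();
translate([-595, 286, 0]) stool();
translate([1909, 286, 0]) stool();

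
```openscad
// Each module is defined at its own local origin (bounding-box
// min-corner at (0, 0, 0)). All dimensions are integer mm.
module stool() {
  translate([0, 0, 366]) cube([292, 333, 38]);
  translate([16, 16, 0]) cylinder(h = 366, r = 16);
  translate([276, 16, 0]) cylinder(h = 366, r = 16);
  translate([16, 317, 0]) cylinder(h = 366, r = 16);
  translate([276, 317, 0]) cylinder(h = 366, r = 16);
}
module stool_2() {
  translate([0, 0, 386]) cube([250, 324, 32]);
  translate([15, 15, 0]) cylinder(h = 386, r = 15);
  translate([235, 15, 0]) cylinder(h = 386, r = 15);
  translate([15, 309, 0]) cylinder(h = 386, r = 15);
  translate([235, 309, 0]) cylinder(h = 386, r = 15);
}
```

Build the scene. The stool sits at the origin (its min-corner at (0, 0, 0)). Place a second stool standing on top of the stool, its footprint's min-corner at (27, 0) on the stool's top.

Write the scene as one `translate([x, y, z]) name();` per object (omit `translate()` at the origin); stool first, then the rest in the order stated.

stool();
translate([27, 0, 404]) stool_2();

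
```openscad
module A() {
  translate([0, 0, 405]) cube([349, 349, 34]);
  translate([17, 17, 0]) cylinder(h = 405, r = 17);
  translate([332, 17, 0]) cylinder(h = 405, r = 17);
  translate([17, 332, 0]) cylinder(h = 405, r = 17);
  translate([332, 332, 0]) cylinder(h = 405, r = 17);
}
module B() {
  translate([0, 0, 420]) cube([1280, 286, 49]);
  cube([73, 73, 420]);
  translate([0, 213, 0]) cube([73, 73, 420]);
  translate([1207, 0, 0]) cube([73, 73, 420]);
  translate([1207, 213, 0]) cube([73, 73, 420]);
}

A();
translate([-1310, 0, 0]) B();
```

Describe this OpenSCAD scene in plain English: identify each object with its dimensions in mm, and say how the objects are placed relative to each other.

A is a four-legged stool. The seat is a 349×349×34 mm slab whose top surface is at z = 439 mm; four round legs, each 34 mm in diameter, run from the floor (z = 0) to the underside of the seat, each leg's axis is inset half a diameter from the nearest pair of seat edges (so the leg's bounding box is flush with the corner).

B is a bench: a 1280×286 mm seat slab, 49 mm thick, top at z = 469 mm, on four 73×73 mm square legs flush with the seat corners and standing on z = 0.

The bench is on the floor beside the stool on its −x side.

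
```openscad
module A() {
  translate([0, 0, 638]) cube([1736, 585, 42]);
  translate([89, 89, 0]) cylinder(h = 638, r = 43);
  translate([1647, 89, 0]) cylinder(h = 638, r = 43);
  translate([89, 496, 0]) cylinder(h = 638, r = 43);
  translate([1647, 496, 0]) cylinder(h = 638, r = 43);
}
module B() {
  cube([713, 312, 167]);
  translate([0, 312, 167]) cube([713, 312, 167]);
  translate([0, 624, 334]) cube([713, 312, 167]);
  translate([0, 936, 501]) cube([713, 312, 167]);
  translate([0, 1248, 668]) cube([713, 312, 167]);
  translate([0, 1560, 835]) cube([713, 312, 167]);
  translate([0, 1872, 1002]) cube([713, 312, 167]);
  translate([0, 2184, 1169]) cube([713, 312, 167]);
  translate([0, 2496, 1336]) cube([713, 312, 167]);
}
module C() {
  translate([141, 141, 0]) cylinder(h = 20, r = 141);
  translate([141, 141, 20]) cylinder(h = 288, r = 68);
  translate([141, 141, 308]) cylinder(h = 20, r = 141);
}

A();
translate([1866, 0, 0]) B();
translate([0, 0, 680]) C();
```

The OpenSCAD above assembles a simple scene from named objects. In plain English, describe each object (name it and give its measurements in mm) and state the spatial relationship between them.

A is a table with a 1736×585 mm rectangular top, 42 mm thick, top surface at z = 680 mm, supported by four round legs of 86 mm diameter, each leg's bounding box inset 46 mm from the nearest pair of top edges, running from the floor.

B is a run of 9 identical solid stair steps. Each tread is 713×312 mm and each step block is 167 mm high. Step 1 rests on the floor; step k is offset from step 1 by (k−1)×312 mm in y and (k−1)×167 mm in z.

C is a spool: two coaxial disc flanges of radius 141 mm and thickness 20 mm, joined by a core cylinder of radius 68 mm and height 288 mm. The lower flange rests on z = 0 and the three cylinders share a vertical axis.

The staircase is on the floor beside the table on its +x side. The spool is on top of the table.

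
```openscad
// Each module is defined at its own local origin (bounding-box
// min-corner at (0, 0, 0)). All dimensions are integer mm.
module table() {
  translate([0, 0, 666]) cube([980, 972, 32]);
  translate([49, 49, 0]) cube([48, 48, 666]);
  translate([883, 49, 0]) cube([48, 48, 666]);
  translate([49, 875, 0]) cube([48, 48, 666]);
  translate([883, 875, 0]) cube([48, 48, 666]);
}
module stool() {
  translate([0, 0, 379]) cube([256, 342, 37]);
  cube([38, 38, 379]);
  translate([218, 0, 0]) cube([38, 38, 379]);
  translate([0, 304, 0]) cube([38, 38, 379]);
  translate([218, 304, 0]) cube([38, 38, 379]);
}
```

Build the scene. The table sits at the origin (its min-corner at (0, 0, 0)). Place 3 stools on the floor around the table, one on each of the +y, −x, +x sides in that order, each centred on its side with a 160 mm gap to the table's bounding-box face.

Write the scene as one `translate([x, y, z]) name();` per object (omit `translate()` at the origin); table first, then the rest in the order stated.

table();
translate([362, 1132, 0]) stool();
translate([-416, 315, 0]) stool();
translate([1140, 315, 0]) stool();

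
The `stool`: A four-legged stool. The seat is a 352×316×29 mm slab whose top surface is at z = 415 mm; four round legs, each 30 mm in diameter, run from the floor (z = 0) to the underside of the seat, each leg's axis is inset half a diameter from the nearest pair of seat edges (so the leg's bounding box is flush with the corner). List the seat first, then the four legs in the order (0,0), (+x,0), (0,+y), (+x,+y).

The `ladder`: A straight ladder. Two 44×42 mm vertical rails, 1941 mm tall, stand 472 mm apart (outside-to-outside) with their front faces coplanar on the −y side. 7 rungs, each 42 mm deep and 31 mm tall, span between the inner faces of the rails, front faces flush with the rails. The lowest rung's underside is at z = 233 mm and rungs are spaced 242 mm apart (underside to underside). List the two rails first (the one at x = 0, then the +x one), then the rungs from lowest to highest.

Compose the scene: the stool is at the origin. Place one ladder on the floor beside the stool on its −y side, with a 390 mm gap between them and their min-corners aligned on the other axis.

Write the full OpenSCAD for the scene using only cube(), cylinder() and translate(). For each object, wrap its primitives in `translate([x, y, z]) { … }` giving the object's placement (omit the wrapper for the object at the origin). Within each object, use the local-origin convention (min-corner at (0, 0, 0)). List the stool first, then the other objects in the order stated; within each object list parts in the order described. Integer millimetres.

translate([0, 0, 386]) cube([352, 316, 29]);
translate([15, 15, 0]) cylinder(h = 386, r = 15);
translate([337, 15, 0]) cylinder(h = 386, r = 15);
translate([15, 301, 0]) cylinder(h = 386, r = 15);
translate([337, 301, 0]) cylinder(h = 386, r = 15);
translate([0, -432, 0]) {
  cube([44, 42, 1941]);
  translate([428, 0, 0]) cube([44, 42, 1941]);
  translate([44, 0, 233]) cube([384, 42, 31]);
  translate([44, 0, 475]) cube([384, 42, 31]);
  translate([44, 0, 717]) cube([384, 42, 31]);
  translate([44, 0, 959]) cube([384, 42, 31]);
  translate([44, 0, 1201]) cube([384, 42, 31]);
  translate([44, 0, 1443]) cube([384, 42, 31]);
  translate([44, 0, 1685]) cube([384, 42, 31]);
}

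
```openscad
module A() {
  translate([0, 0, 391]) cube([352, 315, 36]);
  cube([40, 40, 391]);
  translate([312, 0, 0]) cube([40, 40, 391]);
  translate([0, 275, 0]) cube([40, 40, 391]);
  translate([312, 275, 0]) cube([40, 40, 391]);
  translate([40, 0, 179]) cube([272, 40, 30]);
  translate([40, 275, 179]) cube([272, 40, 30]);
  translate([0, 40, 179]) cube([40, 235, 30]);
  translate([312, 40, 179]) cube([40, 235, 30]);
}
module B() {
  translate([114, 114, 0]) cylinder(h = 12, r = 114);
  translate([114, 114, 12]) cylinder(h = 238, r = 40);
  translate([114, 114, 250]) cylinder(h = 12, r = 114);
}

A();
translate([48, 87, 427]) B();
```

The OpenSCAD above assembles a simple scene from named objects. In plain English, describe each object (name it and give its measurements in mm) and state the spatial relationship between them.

A is a four-legged stool. The seat is 352×315 mm, 36 mm thick, top at z = 427 mm. It stands on four square legs, each 40×40 mm in cross-section, from z = 0 to the seat underside, each flush with a corner of the seat. Four stretchers, 40 mm wide and 30 mm tall, connect adjacent legs with their undersides at z = 179 mm, each running between the inner faces of the legs it joins and aligned with the legs' outer faces on the other axis.

B is a spool: two coaxial disc flanges of radius 114 mm and thickness 12 mm, joined by a core cylinder of radius 40 mm and height 238 mm. The lower flange rests on z = 0 and the three cylinders share a vertical axis.

The spool is on top of the stool.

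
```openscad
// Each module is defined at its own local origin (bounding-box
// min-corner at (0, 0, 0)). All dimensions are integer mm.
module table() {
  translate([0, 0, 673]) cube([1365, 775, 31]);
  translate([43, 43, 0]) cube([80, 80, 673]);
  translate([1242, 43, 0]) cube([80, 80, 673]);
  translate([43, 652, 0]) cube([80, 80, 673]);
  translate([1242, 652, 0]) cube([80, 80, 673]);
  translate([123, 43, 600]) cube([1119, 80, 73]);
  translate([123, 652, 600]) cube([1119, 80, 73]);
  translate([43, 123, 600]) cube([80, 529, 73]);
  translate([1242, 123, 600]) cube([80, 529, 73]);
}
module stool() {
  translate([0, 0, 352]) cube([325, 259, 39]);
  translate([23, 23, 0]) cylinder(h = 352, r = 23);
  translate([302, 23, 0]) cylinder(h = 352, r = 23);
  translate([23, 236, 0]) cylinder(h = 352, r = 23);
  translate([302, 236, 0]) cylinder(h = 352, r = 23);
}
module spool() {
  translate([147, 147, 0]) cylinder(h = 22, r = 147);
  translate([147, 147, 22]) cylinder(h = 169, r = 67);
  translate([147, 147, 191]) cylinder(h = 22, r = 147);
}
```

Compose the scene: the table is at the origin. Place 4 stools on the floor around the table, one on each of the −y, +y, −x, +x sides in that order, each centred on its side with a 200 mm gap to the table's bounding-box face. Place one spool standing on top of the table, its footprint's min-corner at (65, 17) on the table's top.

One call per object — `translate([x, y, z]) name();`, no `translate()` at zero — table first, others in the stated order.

table();
translate([520, -459, 0]) stool();
translate([520, 975, 0]) stool();
translate([-525, 258, 0]) stool();
translate([1565, 258, 0]) stool();
translate([65, 17, 704]) spool();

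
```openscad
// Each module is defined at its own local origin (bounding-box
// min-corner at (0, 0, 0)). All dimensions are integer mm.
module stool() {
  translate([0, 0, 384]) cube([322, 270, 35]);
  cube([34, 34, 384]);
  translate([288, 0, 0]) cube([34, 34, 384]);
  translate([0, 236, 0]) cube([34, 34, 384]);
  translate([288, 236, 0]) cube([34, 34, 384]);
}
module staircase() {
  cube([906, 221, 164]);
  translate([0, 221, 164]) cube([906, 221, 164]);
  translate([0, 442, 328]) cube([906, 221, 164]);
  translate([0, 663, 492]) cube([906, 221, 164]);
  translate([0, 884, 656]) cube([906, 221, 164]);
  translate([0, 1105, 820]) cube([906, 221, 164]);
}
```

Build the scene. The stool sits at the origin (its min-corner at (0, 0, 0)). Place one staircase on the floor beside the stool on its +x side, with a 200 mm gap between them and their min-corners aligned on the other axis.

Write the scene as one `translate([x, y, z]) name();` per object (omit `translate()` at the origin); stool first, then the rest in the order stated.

stool();
translate([522, 0, 0]) staircase();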